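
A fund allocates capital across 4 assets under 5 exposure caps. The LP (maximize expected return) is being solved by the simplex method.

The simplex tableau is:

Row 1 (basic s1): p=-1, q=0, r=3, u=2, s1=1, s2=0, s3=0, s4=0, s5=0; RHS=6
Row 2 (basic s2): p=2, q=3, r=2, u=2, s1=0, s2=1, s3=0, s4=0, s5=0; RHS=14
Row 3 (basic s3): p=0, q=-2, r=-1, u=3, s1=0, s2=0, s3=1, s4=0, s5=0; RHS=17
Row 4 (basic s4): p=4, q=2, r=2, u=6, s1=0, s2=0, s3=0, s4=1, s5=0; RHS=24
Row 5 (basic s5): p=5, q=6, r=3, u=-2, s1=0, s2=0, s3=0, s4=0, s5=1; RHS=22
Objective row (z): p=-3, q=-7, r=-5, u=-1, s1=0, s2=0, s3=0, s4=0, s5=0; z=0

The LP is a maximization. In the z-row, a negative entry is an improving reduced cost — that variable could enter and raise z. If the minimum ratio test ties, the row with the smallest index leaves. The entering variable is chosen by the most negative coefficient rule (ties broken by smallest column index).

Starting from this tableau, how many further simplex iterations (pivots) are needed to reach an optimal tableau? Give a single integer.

3

pivot: q in, s5 out → z = 77/3
pivot: u in, s2 out → z = 29
pivot: r in, s1 out → z = 365/12
No improving column remains; optimal.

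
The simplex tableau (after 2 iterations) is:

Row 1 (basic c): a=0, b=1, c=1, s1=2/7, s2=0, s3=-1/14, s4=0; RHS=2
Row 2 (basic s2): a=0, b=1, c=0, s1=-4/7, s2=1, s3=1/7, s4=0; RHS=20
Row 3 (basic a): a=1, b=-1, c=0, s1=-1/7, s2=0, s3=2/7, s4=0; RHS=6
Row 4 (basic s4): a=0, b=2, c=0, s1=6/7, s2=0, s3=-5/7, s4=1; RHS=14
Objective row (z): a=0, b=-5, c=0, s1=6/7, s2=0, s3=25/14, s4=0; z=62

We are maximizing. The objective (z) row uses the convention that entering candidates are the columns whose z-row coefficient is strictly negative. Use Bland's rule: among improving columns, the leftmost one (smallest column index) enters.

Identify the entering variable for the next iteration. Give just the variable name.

b

Objective-row coefficients: a: 0, b: -5, c: 0, s1: 6/7, s2: 0, s3: 25/14, s4: 0.
Improving columns: b. Bland's rule picks the smallest column index → b.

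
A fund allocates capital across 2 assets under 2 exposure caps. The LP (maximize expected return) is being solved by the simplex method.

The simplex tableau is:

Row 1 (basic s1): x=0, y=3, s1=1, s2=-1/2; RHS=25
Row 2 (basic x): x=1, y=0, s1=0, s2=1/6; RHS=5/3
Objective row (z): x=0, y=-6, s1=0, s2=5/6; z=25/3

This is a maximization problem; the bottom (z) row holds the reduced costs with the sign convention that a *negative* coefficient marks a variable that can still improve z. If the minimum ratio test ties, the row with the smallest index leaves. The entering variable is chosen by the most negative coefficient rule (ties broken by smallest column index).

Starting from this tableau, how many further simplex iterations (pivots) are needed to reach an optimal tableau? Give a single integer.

2

pivot: y in, s1 out → z = 175/3
pivot: s2 in, x out → z = 60
No improving column remains; optimal.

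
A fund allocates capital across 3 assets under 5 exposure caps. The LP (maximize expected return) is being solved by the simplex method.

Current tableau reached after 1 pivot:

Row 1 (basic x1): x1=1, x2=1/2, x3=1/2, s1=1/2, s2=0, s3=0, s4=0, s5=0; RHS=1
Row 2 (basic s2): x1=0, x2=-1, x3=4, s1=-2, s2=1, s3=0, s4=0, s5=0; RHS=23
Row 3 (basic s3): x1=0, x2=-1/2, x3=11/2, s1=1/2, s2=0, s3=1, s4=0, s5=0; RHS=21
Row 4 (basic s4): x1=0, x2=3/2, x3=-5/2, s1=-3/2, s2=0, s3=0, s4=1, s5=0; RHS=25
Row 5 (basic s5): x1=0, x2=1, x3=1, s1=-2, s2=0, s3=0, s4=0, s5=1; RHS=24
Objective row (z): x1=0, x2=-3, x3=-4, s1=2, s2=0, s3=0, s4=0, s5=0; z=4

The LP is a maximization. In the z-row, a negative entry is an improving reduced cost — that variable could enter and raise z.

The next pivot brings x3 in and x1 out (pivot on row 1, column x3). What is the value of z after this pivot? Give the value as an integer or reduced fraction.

12

Minimum ratio for x3: 1/(1/2) = 2.
z changes by −(z-row coeff of x3)·ratio = −(-4)·2 = 8.
New z = 4 + 8 = 12.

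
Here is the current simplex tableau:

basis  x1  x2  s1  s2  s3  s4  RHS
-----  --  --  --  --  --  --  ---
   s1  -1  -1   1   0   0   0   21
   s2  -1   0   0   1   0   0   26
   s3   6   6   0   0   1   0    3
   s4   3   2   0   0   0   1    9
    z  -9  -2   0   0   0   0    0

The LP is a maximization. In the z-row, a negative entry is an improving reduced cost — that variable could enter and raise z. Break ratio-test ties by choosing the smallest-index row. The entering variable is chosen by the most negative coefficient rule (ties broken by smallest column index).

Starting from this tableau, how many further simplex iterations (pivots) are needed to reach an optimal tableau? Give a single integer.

pivot: x1 in, s3 out → z = 9/2
No improving column remains; optimal.

1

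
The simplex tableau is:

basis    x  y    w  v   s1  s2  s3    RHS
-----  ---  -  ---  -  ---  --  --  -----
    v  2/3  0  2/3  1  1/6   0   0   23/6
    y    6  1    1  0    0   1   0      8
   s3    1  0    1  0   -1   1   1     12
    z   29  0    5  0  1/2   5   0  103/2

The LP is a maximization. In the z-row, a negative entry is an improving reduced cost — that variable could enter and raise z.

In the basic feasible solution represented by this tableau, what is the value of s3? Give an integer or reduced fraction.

12

s3 is basic (row 3); its value is the RHS of that row: 12.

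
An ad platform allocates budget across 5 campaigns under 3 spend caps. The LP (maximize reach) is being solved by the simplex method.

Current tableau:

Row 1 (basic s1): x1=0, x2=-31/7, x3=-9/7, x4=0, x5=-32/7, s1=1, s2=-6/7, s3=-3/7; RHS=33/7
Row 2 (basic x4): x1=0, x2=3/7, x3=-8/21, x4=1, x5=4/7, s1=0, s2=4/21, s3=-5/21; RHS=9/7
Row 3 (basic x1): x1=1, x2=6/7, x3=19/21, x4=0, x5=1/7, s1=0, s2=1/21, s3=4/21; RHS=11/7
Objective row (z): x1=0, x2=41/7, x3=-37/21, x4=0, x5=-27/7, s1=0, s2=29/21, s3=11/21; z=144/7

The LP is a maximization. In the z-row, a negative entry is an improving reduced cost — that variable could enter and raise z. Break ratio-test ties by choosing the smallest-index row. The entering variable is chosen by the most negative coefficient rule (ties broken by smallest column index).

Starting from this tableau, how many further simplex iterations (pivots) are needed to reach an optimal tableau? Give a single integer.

pivot: x5 in, x4 out → z = 117/4
pivot: x3 in, x1 out → z = 104/3
No improving column remains; optimal.

2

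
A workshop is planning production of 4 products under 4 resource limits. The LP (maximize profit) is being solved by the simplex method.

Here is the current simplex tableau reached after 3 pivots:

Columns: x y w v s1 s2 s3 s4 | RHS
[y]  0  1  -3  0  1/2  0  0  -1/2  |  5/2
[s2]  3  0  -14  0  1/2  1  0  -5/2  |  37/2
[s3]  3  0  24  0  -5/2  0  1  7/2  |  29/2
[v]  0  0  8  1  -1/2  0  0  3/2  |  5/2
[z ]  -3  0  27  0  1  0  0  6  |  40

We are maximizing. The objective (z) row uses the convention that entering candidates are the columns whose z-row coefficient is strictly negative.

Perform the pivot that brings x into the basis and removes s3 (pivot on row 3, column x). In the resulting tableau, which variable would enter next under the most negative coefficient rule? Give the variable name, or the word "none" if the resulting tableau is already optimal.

s1

Pivot element 3. New z-row = old z-row − (-3)·(row 3/3).
Updated z-row coefficients: x: 0, y: 0, w: 51, v: 0, s1: -3/2, s2: 0, s3: 1, s4: 19/2.
The most negative is -3/2 in column s1, so s1 would enter next.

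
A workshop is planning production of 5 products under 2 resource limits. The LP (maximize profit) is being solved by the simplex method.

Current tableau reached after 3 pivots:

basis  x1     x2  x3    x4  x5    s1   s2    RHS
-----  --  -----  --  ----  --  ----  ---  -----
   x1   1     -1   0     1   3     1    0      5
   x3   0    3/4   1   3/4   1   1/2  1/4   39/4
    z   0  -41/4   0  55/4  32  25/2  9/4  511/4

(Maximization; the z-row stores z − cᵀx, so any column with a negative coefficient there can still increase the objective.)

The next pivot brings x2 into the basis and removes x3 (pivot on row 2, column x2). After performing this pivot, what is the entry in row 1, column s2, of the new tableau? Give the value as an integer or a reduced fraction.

1/3

Pivot element is row 2, column x2: 3/4.
Normalize row 2: new (row 2, s2) = (1/4)/(3/4) = 1/3.
row 1 ← row 1 − (-1)·(new row 2): 0 − (-1)·(1/3) = 1/3.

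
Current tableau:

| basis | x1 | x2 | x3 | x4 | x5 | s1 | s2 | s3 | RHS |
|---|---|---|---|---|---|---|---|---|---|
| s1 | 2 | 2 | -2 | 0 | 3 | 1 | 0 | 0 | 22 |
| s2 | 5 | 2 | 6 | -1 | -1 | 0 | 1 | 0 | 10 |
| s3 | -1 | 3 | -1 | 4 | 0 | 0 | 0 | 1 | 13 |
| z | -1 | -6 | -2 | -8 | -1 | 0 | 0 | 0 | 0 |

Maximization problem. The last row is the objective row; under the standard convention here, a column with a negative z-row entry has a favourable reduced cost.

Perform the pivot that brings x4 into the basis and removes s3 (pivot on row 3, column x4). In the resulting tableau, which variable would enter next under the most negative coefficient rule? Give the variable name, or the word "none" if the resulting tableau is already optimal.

x3

Pivot element 4. New z-row = old z-row − (-8)·(row 3/4).
Updated z-row coefficients: x1: -3, x2: 0, x3: -4, x4: 0, x5: -1, s1: 0, s2: 0, s3: 2.
The most negative is -4 in column x3, so x3 would enter next.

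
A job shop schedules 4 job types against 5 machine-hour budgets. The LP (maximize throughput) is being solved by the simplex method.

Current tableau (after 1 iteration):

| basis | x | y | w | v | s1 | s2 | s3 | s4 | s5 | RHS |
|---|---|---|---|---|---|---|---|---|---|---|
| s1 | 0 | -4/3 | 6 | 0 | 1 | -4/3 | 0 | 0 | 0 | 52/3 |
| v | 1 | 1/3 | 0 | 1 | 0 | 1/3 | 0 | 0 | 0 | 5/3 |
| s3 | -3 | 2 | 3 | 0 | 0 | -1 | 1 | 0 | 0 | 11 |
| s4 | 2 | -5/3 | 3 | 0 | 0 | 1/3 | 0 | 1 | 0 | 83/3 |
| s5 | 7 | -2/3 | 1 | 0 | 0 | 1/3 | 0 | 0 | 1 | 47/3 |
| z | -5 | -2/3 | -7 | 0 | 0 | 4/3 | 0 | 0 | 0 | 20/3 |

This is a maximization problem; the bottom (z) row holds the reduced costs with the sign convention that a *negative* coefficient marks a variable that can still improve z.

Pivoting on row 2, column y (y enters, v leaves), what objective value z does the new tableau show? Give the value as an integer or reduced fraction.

Minimum ratio for y: (5/3)/(1/3) = 5.
z changes by −(z-row coeff of y)·ratio = −(-2/3)·5 = 10/3.
New z = 20/3 + (10/3) = 10.

10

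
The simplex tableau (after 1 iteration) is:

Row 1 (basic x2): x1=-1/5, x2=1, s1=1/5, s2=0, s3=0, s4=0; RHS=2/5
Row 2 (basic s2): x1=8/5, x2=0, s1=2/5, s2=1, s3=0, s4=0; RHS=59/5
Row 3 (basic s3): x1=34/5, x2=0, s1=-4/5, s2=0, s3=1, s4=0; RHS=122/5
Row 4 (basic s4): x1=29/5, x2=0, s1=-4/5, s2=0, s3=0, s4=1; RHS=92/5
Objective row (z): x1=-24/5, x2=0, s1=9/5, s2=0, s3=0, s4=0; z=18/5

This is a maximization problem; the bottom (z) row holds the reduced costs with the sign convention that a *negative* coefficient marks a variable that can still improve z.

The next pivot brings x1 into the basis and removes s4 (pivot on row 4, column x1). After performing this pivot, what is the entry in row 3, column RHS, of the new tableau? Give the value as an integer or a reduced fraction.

82/29

Pivot element is row 4, column x1: 29/5.
Normalize row 4: new (row 4, RHS) = (92/5)/(29/5) = 92/29.
row 3 ← row 3 − (34/5)·(new row 4): 122/5 − (34/5)·(92/29) = 82/29.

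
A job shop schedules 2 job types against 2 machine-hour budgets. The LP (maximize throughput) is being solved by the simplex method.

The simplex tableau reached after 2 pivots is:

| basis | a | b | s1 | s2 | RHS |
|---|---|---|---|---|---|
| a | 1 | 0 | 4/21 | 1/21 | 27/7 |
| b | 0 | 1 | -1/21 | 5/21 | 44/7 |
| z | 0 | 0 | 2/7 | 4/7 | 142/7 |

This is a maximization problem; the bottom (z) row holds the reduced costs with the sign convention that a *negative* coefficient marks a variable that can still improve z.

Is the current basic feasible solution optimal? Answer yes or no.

yes

No objective-row coefficient is strictly negative, so no entering variable exists; the tableau is optimal.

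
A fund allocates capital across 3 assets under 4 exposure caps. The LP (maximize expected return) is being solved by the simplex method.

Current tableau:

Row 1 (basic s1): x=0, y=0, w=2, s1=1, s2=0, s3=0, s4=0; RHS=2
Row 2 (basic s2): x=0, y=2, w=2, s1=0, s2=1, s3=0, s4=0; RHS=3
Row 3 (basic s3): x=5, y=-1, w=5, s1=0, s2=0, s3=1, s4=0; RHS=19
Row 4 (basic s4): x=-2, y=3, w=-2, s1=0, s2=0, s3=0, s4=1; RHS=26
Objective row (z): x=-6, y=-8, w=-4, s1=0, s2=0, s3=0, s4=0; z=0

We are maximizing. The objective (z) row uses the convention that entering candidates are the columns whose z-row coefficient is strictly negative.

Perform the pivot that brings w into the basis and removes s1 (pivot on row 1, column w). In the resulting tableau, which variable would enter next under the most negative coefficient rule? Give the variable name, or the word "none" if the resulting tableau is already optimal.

Pivot element 2. New z-row = old z-row − (-4)·(row 1/2).
Updated z-row coefficients: x: -6, y: -8, w: 0, s1: 2, s2: 0, s3: 0, s4: 0.
The most negative is -8 in column y, so y would enter next.

y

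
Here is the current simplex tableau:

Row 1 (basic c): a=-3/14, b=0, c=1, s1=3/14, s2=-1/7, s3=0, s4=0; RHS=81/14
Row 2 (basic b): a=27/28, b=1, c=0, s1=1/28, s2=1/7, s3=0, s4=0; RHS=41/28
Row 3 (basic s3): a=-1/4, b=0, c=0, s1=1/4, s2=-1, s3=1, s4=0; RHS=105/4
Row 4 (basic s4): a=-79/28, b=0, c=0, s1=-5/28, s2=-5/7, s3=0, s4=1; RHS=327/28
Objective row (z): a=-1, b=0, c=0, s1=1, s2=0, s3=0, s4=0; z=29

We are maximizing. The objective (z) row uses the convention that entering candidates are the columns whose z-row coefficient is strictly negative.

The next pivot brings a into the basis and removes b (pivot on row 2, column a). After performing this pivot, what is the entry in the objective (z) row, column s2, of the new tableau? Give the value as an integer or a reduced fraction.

4/27

Pivot element is row 2, column a: 27/28.
Normalize row 2: new (row 2, s2) = (1/7)/(27/28) = 4/27.
z-row ← z-row − (-1)·(new row 2): 0 − (-1)·(4/27) = 4/27.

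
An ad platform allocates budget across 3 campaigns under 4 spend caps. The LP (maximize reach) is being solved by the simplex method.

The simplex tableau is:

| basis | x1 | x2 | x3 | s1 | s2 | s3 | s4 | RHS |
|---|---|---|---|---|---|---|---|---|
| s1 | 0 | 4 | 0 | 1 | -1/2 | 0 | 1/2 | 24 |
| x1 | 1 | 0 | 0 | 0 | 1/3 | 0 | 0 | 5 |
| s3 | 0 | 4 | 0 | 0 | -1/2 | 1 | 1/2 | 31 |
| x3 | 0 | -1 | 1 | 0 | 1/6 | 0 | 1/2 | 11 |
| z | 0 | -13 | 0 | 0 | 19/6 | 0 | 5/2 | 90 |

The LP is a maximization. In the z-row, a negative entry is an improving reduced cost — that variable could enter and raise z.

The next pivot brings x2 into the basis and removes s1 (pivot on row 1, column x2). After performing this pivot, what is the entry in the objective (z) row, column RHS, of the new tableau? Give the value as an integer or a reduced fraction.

168

Pivot element is row 1, column x2: 4.
Normalize row 1: new (row 1, RHS) = 24/4 = 6.
z-row ← z-row − (-13)·(new row 1): 90 − (-13)·6 = 168.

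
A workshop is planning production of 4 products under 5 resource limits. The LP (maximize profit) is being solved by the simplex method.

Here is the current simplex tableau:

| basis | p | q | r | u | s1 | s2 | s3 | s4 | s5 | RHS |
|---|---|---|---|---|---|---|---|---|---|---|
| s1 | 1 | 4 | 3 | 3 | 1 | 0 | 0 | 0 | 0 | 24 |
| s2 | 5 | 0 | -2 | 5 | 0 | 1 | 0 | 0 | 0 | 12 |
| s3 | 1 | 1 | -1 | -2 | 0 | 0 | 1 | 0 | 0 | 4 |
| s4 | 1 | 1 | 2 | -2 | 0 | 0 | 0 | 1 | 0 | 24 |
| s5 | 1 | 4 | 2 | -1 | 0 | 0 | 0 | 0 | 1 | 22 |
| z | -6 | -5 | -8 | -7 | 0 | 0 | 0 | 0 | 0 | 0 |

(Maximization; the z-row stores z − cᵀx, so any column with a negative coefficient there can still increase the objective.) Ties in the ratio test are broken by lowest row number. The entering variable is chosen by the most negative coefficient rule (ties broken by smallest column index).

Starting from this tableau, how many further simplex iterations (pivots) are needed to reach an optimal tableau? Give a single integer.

pivot: r in, s1 out → z = 64
pivot: p in, s2 out → z = 1368/17
No improving column remains; optimal.

2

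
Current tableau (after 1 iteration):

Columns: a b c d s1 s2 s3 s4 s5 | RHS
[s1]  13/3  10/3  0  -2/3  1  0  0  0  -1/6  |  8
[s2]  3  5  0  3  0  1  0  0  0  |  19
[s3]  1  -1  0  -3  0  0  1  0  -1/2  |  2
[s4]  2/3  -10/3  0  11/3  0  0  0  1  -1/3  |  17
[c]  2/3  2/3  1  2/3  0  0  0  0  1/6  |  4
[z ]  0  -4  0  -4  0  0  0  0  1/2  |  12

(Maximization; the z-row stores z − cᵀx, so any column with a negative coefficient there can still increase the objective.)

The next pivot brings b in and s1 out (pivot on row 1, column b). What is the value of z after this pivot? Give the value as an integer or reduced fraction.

Minimum ratio for b: 8/(10/3) = 12/5.
z changes by −(z-row coeff of b)·ratio = −(-4)·(12/5) = 48/5.
New z = 12 + (48/5) = 108/5.

108/5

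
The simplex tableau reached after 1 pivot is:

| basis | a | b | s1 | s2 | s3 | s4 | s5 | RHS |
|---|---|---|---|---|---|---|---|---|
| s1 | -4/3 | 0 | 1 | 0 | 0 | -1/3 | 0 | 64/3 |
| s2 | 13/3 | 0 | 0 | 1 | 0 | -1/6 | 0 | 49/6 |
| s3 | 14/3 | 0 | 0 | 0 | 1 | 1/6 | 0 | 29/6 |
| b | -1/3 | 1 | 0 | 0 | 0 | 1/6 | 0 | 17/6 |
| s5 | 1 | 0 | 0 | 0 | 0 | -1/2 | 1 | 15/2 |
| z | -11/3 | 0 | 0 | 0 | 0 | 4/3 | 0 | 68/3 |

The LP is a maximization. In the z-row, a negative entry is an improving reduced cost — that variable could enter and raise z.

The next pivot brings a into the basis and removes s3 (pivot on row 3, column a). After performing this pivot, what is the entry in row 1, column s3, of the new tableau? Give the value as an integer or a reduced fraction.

2/7

Pivot element is row 3, column a: 14/3.
Normalize row 3: new (row 3, s3) = 1/(14/3) = 3/14.
row 1 ← row 1 − (-4/3)·(new row 3): 0 − (-4/3)·(3/14) = 2/7.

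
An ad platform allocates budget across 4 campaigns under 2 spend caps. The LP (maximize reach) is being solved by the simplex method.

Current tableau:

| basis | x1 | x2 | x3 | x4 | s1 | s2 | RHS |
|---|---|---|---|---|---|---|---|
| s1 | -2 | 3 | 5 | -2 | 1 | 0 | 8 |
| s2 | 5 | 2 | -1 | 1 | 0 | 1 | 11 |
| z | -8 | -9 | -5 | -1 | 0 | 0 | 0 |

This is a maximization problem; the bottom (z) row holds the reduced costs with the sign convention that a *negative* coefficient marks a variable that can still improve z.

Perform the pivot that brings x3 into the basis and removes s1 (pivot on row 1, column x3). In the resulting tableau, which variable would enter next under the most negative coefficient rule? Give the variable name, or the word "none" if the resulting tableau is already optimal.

Pivot element 5. New z-row = old z-row − (-5)·(row 1/5).
Updated z-row coefficients: x1: -10, x2: -6, x3: 0, x4: -3, s1: 1, s2: 0.
The most negative is -10 in column x1, so x1 would enter next.

x1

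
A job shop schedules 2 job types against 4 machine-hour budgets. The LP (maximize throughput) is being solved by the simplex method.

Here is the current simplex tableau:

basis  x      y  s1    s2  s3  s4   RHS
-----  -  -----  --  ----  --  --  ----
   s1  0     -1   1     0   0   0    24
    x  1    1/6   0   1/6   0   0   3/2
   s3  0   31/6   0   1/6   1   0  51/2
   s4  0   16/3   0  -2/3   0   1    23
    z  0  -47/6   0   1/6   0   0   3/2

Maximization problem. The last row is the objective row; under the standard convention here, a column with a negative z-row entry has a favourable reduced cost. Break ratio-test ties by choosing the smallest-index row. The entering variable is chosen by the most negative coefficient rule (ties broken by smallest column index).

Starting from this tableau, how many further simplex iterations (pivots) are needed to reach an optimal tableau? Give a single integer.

2

pivot: y in, s4 out → z = 1129/32
pivot: s2 in, s3 out → z = 77/2
No improving column remains; optimal.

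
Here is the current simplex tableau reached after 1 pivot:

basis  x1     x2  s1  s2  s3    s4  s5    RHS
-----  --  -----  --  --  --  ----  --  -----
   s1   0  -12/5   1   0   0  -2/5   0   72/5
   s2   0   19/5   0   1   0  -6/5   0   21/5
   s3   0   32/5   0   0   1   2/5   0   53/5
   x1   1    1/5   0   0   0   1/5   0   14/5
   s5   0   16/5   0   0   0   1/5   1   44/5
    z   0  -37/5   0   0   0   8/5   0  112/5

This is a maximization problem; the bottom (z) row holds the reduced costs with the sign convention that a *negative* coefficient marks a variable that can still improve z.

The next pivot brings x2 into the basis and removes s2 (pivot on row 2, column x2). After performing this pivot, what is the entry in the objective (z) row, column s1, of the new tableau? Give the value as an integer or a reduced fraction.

0

Pivot element is row 2, column x2: 19/5.
Normalize row 2: new (row 2, s1) = 0/(19/5) = 0.
z-row ← z-row − (-37/5)·(new row 2): 0 − (-37/5)·0 = 0.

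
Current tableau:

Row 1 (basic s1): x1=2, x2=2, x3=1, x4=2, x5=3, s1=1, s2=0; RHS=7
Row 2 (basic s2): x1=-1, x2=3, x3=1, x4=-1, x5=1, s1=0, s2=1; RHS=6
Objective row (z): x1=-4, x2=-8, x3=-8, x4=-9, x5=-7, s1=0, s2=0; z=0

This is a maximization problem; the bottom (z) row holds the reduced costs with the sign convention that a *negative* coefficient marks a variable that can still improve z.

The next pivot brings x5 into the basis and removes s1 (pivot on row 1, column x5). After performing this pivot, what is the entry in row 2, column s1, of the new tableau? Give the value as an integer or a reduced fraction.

-1/3

Pivot element is row 1, column x5: 3.
Normalize row 1: new (row 1, s1) = 1/3 = 1/3.
row 2 ← row 2 − 1·(new row 1): 0 − 1·(1/3) = -1/3.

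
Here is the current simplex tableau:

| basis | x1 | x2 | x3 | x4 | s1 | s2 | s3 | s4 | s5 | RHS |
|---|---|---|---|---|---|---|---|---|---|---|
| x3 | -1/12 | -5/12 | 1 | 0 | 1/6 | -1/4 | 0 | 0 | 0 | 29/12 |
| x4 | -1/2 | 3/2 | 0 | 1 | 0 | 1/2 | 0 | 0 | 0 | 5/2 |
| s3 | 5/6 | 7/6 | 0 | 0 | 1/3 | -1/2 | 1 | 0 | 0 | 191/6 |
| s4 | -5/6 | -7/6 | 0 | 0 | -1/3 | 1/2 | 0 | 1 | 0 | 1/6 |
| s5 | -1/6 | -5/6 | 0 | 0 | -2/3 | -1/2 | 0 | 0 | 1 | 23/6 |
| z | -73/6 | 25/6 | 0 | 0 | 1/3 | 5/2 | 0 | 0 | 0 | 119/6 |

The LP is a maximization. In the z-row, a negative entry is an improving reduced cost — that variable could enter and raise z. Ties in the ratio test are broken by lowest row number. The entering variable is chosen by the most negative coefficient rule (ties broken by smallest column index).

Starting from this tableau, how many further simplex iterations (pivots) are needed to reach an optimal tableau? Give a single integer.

pivot: x1 in, s3 out → z = 2423/5
pivot: s2 in, x4 out → z = 1003
No improving column remains; optimal.

2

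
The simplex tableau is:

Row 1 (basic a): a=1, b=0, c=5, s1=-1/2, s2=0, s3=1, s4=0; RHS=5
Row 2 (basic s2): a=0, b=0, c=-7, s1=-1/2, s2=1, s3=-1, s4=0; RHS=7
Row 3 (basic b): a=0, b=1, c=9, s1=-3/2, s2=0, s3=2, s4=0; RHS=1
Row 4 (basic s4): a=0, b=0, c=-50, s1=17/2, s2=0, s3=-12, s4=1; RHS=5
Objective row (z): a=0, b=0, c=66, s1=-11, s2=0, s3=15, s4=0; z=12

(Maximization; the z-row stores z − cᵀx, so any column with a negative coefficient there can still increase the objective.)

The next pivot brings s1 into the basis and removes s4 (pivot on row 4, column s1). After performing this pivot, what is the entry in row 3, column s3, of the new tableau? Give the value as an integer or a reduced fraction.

-2/17

Pivot element is row 4, column s1: 17/2.
Normalize row 4: new (row 4, s3) = (-12)/(17/2) = -24/17.
row 3 ← row 3 − (-3/2)·(new row 4): 2 − (-3/2)·(-24/17) = -2/17.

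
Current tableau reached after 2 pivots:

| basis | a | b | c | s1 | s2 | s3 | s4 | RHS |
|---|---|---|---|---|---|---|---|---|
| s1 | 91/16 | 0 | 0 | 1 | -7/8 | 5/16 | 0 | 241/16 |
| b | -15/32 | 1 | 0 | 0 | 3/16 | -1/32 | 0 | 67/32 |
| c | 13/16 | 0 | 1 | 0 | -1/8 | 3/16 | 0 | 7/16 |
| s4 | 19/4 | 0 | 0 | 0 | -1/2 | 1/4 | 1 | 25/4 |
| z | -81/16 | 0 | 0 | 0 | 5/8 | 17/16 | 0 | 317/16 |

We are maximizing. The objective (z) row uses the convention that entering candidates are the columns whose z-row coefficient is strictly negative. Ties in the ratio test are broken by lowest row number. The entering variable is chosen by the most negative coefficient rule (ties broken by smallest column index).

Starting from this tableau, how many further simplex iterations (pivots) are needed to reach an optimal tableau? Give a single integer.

2

pivot: a in, c out → z = 293/13
pivot: s2 in, s4 out → z = 25
No improving column remains; optimal.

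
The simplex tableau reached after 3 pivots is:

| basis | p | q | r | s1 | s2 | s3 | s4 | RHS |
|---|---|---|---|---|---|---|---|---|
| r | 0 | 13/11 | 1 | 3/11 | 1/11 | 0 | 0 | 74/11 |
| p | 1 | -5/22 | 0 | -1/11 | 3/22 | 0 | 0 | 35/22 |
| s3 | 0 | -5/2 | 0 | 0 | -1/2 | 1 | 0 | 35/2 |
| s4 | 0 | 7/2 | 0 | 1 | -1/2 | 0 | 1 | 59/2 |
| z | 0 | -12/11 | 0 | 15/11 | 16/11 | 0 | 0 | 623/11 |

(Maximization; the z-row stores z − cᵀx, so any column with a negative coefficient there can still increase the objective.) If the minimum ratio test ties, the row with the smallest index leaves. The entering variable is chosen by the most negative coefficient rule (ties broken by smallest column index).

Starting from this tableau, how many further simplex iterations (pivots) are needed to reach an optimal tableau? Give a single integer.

1

pivot: q in, r out → z = 817/13
No improving column remains; optimal.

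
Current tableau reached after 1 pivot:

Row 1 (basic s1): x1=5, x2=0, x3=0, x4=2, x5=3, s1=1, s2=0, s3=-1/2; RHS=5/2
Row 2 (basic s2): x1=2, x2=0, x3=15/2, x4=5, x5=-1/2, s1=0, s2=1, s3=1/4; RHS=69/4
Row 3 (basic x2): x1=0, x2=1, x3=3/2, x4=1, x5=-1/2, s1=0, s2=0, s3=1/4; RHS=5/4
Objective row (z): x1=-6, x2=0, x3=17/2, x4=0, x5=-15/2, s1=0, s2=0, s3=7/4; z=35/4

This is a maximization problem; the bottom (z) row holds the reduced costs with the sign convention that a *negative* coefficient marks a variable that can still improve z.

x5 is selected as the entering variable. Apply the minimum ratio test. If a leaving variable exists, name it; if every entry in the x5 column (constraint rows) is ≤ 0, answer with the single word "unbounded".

s1

Ratios: row 1 (s1): (5/2)/3 = 5/6; row 2 (s2): entry -1/2 ≤ 0, skip; row 3 (x2): entry -1/2 ≤ 0, skip.
Minimum ratio is in the s1 row, so s1 leaves.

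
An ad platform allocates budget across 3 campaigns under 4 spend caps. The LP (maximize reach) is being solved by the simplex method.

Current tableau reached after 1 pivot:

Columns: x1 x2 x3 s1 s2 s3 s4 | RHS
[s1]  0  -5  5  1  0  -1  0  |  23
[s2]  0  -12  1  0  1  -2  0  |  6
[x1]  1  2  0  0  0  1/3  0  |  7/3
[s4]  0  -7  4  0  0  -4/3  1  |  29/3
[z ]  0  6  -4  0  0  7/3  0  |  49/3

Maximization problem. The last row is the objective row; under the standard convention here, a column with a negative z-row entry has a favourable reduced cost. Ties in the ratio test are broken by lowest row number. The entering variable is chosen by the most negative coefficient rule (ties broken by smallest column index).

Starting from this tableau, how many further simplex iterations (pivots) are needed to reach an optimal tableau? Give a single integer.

pivot: x3 in, s4 out → z = 26
pivot: x2 in, x1 out → z = 163/6
No improving column remains; optimal.

2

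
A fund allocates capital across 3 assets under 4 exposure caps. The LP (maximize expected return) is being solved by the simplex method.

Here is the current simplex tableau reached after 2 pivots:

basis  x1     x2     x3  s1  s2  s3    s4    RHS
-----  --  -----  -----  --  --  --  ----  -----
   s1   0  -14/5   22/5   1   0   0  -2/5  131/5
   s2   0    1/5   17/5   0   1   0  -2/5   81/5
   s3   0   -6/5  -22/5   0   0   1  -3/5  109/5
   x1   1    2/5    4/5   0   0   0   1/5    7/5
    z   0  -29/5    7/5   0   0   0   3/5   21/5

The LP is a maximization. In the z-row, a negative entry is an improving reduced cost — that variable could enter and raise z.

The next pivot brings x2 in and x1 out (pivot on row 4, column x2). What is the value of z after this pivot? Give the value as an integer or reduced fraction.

49/2

Minimum ratio for x2: (7/5)/(2/5) = 7/2.
z changes by −(z-row coeff of x2)·ratio = −(-29/5)·(7/2) = 203/10.
New z = 21/5 + (203/10) = 49/2.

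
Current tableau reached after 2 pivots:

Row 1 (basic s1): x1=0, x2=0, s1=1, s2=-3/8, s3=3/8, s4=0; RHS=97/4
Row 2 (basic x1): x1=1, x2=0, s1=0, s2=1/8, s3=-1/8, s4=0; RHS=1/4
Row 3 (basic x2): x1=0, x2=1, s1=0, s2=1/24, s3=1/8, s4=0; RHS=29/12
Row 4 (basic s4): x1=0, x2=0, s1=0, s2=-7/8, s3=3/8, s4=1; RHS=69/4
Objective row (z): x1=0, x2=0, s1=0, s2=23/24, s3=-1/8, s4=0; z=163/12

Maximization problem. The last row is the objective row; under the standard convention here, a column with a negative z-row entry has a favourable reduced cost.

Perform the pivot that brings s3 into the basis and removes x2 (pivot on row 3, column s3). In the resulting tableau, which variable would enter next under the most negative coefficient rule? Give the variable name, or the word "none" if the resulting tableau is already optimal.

Pivot element 1/8. New z-row = old z-row − (-1/8)·(row 3/(1/8)).
Updated z-row coefficients: x1: 0, x2: 1, s1: 0, s2: 1, s3: 0, s4: 0.
No coefficient is strictly negative; the tableau after this pivot is optimal.

none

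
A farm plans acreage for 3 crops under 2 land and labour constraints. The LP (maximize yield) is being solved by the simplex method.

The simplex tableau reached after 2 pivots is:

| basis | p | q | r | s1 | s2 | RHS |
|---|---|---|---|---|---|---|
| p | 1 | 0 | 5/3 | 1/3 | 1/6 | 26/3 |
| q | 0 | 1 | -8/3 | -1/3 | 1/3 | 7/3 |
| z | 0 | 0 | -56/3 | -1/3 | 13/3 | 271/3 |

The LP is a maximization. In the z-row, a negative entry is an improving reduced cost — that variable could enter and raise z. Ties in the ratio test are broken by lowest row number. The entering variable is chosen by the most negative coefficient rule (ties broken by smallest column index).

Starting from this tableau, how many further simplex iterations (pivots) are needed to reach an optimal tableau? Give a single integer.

pivot: r in, p out → z = 937/5
No improving column remains; optimal.

1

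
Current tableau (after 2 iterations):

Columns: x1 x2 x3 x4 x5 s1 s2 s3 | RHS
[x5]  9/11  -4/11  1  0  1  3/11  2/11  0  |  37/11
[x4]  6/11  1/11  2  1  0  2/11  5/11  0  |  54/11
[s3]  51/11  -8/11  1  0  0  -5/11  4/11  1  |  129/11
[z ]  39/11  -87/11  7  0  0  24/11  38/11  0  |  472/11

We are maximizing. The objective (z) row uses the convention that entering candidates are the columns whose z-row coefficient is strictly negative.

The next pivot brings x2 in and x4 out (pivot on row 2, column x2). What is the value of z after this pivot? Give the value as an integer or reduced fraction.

470

Minimum ratio for x2: (54/11)/(1/11) = 54.
z changes by −(z-row coeff of x2)·ratio = −(-87/11)·54 = 4698/11.
New z = 472/11 + (4698/11) = 470.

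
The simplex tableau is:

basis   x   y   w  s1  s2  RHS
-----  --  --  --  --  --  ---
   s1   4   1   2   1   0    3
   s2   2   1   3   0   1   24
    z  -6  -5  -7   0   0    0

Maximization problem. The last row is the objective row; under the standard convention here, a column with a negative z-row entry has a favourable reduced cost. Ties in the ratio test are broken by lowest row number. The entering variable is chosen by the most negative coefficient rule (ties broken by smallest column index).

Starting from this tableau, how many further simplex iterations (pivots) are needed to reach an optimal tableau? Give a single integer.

2

pivot: w in, s1 out → z = 21/2
pivot: y in, w out → z = 15
No improving column remains; optimal.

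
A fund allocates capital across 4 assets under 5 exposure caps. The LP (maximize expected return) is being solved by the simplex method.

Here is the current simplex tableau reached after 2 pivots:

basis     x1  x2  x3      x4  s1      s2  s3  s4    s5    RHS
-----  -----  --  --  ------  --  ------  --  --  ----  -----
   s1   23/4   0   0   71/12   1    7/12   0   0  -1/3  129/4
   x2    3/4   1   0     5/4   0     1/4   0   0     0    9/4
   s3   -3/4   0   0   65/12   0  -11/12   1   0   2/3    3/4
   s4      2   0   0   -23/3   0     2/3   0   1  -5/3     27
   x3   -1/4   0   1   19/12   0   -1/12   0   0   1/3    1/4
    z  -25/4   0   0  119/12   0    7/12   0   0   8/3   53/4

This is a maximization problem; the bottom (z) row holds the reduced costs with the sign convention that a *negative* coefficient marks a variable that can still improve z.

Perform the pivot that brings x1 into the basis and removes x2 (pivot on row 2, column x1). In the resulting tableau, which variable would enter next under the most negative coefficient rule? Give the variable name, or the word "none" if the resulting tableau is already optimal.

none

Pivot element 3/4. New z-row = old z-row − (-25/4)·(row 2/(3/4)).
Updated z-row coefficients: x1: 0, x2: 25/3, x3: 0, x4: 61/3, s1: 0, s2: 8/3, s3: 0, s4: 0, s5: 8/3.
No coefficient is strictly negative; the tableau after this pivot is optimal.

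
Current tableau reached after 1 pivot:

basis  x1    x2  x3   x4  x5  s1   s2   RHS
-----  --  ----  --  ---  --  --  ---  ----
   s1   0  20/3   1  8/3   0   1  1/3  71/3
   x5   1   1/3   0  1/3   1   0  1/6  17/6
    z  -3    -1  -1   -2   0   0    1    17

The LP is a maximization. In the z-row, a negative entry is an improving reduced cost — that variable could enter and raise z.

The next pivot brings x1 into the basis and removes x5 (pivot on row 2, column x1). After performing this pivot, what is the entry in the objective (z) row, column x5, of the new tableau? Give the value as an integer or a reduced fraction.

Pivot element is row 2, column x1: 1.
Normalize row 2: new (row 2, x5) = 1/1 = 1.
z-row ← z-row − (-3)·(new row 2): 0 − (-3)·1 = 3.

3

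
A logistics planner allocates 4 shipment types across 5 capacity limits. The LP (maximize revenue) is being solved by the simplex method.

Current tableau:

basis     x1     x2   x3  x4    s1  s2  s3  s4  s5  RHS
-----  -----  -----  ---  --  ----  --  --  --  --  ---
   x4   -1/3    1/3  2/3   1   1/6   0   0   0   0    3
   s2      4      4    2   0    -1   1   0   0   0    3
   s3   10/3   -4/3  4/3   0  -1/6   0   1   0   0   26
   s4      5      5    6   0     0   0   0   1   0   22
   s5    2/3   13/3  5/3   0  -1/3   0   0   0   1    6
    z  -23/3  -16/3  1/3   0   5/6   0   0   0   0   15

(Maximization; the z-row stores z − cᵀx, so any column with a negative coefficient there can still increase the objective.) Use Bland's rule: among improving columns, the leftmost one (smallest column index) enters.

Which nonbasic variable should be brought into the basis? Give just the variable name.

Objective-row coefficients: x1: -23/3, x2: -16/3, x3: 1/3, x4: 0, s1: 5/6, s2: 0, s3: 0, s4: 0, s5: 0.
Improving columns: x1, x2. Bland's rule picks the smallest column index → x1.

x1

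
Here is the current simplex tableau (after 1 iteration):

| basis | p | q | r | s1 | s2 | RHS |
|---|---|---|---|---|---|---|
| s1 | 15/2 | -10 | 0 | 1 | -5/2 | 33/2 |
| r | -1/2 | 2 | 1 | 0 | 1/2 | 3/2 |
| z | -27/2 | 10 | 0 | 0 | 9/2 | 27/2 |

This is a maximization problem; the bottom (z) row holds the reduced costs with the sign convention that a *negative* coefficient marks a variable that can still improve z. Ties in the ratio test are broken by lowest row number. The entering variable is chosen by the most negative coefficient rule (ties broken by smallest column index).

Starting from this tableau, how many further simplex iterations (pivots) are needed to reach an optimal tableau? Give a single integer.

2

pivot: p in, s1 out → z = 216/5
pivot: q in, r out → z = 294/5
No improving column remains; optimal.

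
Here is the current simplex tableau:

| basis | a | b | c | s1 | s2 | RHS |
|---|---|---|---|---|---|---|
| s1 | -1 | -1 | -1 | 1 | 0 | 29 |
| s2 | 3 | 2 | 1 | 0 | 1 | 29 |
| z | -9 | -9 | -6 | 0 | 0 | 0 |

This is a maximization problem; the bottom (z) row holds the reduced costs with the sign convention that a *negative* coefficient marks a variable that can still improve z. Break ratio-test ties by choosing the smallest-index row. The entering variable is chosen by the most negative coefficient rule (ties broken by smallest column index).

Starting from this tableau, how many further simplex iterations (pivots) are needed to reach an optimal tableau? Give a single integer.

pivot: a in, s2 out → z = 87
pivot: b in, a out → z = 261/2
pivot: c in, b out → z = 174
No improving column remains; optimal.

3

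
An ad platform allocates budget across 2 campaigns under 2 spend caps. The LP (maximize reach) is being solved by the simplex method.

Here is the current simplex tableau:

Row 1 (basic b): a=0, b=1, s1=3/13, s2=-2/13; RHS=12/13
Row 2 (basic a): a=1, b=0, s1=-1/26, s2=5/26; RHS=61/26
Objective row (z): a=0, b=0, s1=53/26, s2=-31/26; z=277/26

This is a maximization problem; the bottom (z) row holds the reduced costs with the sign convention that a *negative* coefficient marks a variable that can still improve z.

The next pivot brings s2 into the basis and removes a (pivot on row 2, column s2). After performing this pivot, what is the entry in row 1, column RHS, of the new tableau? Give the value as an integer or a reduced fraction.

14/5

Pivot element is row 2, column s2: 5/26.
Normalize row 2: new (row 2, RHS) = (61/26)/(5/26) = 61/5.
row 1 ← row 1 − (-2/13)·(new row 2): 12/13 − (-2/13)·(61/5) = 14/5.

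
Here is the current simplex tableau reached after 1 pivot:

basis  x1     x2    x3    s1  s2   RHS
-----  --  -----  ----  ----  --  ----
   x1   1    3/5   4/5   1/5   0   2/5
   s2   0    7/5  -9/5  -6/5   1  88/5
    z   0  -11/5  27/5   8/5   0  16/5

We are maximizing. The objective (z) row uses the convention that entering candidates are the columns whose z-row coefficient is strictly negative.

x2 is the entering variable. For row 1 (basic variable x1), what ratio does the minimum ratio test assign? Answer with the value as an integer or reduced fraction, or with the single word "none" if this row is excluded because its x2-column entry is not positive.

2/3

Ratio = RHS / (x2 entry) = (2/5) / (3/5) = 2/3.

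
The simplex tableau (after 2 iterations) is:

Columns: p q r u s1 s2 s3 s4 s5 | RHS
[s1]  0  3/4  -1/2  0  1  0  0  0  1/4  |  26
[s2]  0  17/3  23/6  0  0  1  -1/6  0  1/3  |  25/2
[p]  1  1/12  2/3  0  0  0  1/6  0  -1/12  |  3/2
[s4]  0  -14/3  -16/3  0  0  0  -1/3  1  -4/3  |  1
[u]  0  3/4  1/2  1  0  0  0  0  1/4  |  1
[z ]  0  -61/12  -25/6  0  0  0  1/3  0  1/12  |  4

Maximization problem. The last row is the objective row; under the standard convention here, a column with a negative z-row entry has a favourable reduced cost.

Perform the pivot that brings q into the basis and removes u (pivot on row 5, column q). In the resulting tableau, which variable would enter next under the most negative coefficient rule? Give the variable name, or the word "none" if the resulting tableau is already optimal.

Pivot element 3/4. New z-row = old z-row − (-61/12)·(row 5/(3/4)).
Updated z-row coefficients: p: 0, q: 0, r: -7/9, u: 61/9, s1: 0, s2: 0, s3: 1/3, s4: 0, s5: 16/9.
The most negative is -7/9 in column r, so r would enter next.

r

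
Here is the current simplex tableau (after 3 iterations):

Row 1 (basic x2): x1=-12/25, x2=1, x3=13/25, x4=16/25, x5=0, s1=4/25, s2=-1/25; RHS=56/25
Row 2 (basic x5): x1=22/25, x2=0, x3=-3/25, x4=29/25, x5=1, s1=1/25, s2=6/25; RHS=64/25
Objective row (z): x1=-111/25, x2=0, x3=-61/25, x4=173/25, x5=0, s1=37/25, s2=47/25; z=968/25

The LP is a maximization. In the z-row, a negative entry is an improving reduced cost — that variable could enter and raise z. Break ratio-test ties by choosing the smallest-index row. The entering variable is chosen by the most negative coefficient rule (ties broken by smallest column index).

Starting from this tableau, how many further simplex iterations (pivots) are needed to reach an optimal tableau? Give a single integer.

pivot: x1 in, x5 out → z = 568/11
pivot: x3 in, x2 out → z = 76
No improving column remains; optimal.

2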